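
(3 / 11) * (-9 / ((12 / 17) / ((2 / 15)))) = -51 / 110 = -0.46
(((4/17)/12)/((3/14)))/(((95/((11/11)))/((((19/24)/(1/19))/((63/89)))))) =1691/82620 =0.02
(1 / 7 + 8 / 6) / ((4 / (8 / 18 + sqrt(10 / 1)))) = 31 / 189 + 31 * sqrt(10) / 84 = 1.33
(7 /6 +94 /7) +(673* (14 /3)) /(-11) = -125165 /462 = -270.92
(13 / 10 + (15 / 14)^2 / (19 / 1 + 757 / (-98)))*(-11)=-17039 / 1105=-15.42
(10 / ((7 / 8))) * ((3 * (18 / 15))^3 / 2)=46656 / 175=266.61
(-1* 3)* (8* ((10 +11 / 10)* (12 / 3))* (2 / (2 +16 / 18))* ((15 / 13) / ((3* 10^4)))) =-2997 / 105625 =-0.03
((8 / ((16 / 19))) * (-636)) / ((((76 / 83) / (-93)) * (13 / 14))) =8591247 / 13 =660865.15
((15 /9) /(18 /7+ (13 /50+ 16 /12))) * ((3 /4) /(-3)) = -875 /8746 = -0.10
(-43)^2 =1849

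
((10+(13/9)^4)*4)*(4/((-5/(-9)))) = 1506736/3645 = 413.37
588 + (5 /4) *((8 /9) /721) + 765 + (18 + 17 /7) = 8912188 /6489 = 1373.43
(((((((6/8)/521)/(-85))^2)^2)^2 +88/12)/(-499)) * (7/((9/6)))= -149297949681233157208022094110642022400137781/2176938610449409444874114365749653644800000000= -0.07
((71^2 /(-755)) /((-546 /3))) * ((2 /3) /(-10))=-5041 /2061150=-0.00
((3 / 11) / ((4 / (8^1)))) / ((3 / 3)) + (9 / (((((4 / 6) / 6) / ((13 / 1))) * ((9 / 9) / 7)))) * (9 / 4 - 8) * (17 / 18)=-3522471 / 88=-40028.08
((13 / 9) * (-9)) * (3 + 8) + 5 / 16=-2283 / 16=-142.69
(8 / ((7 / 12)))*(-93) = -8928 / 7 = -1275.43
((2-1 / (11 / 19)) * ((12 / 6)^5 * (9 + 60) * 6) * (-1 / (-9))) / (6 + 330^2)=736 / 199661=0.00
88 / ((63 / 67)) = 5896 / 63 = 93.59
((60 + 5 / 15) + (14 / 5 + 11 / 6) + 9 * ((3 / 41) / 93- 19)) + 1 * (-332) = -16701941 / 38130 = -438.03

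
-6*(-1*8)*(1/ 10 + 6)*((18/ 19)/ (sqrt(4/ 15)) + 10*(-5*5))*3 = -219600 + 39528*sqrt(15)/ 95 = -217988.51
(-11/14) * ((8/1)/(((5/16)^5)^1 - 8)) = 0.79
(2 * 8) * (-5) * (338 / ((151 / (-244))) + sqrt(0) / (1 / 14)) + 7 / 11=72576417 / 1661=43694.41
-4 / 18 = -2 / 9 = -0.22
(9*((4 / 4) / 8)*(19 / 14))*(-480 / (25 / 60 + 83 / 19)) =-1169640 / 7637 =-153.15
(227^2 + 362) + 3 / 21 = 363238 / 7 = 51891.14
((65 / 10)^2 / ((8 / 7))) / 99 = 1183 / 3168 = 0.37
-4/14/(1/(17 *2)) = -68/7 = -9.71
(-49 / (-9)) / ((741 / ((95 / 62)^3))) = 2211125 / 83653128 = 0.03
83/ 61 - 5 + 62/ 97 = -17752/ 5917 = -3.00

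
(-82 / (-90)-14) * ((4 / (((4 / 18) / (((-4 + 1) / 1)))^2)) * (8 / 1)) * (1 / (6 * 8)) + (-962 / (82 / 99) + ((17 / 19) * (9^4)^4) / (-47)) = -12915550717304825979 / 366130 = -35275860260849.50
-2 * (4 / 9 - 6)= 100 / 9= 11.11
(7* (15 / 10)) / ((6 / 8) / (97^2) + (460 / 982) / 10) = 194032398 / 867101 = 223.77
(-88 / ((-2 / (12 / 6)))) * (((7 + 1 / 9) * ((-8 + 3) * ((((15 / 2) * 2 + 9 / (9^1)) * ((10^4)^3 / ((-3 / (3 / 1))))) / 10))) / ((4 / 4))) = 45056000000000000 / 9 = 5006222222222222.22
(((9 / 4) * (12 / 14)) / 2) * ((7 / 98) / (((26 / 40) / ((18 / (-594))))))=-45 / 14014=-0.00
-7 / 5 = -1.40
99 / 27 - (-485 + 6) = 1448 / 3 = 482.67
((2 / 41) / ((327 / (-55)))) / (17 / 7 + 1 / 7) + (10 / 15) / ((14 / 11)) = 439736 / 844641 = 0.52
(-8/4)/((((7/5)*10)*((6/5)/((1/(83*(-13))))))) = 5/45318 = 0.00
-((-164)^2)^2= -723394816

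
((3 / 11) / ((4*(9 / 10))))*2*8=40 / 33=1.21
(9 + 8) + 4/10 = 87/5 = 17.40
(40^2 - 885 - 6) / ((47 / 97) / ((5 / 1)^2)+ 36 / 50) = 1719325 / 1793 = 958.91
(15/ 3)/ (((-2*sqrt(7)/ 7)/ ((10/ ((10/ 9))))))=-59.53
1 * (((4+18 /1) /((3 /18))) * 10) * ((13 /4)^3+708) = 7838985 /8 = 979873.12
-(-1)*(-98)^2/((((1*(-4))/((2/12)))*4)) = -2401/24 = -100.04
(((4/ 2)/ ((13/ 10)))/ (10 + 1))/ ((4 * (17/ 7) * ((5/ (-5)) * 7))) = -5/ 2431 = -0.00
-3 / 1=-3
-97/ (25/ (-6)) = 582/ 25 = 23.28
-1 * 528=-528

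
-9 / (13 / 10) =-90 / 13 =-6.92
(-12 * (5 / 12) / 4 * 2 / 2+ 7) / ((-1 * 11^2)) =-23 / 484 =-0.05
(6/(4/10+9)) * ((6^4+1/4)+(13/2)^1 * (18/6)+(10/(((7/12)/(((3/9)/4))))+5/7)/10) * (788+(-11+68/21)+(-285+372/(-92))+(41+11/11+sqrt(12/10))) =110541 * sqrt(30)/658+47446592255/105938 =448791.47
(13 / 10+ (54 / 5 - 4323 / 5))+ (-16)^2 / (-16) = -1737 / 2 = -868.50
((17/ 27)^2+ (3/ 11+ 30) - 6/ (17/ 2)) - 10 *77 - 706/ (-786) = -13199766733/ 17858313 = -739.14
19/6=3.17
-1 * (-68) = 68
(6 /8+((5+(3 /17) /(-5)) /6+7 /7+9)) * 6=11809 /170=69.46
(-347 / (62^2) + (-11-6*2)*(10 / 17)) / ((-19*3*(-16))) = -296673 / 19865792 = -0.01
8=8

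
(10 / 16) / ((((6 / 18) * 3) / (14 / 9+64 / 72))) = 55 / 36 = 1.53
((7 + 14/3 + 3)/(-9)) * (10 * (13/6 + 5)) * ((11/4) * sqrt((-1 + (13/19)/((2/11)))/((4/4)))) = -26015 * sqrt(3990)/3078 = -533.88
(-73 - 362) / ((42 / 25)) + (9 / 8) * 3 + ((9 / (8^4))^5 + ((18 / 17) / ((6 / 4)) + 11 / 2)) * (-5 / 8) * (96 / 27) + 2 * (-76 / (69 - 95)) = -1057426853848910264884303 / 4013031527160282611712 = -263.50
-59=-59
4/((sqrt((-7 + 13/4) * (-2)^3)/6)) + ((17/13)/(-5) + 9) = 4 * sqrt(30)/5 + 568/65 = 13.12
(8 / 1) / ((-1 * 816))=-1 / 102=-0.01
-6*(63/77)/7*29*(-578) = 905148/77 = 11755.17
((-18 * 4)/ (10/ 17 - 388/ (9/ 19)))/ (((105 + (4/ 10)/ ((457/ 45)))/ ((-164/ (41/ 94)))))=-315483552/ 1001934617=-0.31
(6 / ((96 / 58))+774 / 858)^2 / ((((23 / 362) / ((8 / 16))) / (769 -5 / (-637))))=124028.44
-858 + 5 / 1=-853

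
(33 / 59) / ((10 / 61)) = 2013 / 590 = 3.41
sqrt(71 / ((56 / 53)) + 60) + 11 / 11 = 1 + sqrt(99722) / 28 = 12.28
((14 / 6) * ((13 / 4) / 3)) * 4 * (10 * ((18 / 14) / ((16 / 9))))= 585 / 8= 73.12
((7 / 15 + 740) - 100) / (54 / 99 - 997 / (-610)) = 12892594 / 43881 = 293.81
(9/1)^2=81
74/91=0.81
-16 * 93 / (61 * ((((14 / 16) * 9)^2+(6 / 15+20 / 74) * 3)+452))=-17617920 / 372694933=-0.05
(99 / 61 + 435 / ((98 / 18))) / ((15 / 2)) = 162444 / 14945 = 10.87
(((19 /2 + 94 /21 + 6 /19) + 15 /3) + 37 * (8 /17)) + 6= 579319 /13566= 42.70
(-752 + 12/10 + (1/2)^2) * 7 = -5253.85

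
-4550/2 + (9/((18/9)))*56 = -2023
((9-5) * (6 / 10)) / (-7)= -12 / 35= -0.34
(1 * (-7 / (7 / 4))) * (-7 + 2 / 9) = 244 / 9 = 27.11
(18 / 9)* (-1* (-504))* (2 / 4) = 504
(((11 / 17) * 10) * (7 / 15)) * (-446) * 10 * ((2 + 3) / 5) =-686840 / 51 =-13467.45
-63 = -63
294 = 294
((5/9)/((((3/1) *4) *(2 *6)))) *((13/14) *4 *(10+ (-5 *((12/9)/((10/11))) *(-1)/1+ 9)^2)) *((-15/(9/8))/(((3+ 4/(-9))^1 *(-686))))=809575/26838378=0.03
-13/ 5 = -2.60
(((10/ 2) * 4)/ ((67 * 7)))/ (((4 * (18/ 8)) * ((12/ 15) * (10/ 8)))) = 20/ 4221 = 0.00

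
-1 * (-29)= 29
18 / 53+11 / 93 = 2257 / 4929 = 0.46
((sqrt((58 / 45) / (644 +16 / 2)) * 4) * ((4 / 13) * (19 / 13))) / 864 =19 * sqrt(47270) / 44626140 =0.00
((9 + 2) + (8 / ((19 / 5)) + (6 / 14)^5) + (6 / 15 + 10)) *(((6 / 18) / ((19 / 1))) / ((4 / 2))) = 18776558 / 91009905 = 0.21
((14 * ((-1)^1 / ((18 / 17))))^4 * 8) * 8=12834170944 / 6561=1956130.31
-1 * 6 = -6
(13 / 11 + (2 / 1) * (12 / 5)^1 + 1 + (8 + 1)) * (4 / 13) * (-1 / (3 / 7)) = -11.47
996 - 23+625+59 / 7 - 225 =9670 / 7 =1381.43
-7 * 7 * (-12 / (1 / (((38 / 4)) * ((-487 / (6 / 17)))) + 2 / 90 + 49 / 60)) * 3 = 49946213520 / 23750291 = 2102.97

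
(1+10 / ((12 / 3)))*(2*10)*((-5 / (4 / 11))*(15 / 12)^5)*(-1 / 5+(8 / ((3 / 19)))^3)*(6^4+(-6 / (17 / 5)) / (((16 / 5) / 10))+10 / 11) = -1855148408150515625 / 3760128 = -493373738380.85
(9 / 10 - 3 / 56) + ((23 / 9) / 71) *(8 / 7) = 0.89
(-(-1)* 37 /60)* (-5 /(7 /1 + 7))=-37 /168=-0.22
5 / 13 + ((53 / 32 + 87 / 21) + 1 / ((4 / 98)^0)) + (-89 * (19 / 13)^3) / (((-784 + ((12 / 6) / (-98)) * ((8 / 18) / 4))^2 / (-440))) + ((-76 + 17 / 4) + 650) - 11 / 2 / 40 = 585.50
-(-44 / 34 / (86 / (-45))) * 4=-1980 / 731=-2.71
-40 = -40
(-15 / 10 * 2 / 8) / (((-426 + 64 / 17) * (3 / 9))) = 153 / 57424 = 0.00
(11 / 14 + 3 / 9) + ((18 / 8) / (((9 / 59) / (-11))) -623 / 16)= -67223 / 336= -200.07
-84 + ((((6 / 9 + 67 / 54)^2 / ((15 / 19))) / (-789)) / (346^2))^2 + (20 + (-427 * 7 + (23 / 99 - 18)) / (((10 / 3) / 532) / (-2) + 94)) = -2703781893421959351997873765755031 / 28167928544407536762119078918400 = -95.99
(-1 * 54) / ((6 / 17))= -153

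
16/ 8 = 2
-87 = -87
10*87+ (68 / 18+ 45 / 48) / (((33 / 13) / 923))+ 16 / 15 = 61433149 / 23760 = 2585.57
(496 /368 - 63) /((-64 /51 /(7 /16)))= 253113 /11776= 21.49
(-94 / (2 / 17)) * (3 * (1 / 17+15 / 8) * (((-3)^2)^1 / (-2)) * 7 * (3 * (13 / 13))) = 7008687 / 16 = 438042.94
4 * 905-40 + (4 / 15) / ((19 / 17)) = 3580.24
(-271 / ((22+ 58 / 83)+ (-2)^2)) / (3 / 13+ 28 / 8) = -292409 / 107476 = -2.72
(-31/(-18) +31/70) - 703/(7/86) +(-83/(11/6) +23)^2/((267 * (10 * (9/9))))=-8634.51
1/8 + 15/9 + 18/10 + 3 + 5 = 1391/120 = 11.59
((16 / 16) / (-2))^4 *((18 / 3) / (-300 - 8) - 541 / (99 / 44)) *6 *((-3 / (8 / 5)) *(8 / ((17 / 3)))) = 4999245 / 20944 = 238.70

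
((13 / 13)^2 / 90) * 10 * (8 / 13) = 8 / 117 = 0.07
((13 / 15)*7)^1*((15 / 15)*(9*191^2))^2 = 3269931277977 / 5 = 653986255595.40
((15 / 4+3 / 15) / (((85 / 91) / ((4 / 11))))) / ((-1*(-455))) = 79 / 23375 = 0.00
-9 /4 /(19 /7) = -63 /76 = -0.83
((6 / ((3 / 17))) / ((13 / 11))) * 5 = 1870 / 13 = 143.85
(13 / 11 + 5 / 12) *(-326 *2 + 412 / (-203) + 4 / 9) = -62988775 / 60291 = -1044.75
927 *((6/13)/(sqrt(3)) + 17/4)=1854 *sqrt(3)/13 + 15759/4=4186.77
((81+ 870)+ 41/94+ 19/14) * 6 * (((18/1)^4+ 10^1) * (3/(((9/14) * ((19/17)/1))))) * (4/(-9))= -8951480950048/8037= -1113783868.36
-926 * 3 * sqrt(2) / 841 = -2778 * sqrt(2) / 841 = -4.67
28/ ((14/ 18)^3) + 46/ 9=28498/ 441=64.62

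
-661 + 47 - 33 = -647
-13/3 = -4.33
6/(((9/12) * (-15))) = -8/15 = -0.53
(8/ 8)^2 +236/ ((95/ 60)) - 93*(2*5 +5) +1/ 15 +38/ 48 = -2836523/ 2280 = -1244.09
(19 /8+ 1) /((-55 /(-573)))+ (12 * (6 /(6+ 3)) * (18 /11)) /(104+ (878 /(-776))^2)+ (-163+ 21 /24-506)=-61294798309 /96856815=-632.84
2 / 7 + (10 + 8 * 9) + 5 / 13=7523 / 91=82.67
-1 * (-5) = 5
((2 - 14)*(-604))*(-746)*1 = -5407008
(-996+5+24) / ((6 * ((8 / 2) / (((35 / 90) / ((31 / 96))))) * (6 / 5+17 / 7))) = -473830 / 35433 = -13.37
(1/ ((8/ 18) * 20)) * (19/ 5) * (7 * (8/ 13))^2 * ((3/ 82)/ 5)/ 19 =2646/ 866125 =0.00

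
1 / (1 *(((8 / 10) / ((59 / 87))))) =0.85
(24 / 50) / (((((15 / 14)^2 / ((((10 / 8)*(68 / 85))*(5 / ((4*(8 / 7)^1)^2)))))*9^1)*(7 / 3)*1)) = 0.00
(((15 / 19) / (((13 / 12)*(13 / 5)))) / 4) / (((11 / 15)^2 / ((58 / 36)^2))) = 525625 / 1554124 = 0.34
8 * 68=544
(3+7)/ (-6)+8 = 19/ 3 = 6.33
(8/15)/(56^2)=0.00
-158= -158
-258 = -258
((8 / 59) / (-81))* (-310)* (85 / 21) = 2.10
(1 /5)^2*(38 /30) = 19 /375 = 0.05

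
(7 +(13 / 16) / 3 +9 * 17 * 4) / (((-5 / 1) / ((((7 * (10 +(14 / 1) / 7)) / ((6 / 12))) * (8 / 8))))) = -41615 / 2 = -20807.50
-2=-2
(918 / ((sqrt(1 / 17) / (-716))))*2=-5420135.70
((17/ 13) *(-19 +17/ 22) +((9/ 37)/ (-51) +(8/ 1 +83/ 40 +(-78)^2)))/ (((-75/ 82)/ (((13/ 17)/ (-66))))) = 99493221909/ 1293853000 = 76.90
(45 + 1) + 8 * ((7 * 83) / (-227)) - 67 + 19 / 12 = -108667 / 2724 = -39.89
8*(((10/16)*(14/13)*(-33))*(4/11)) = -840/13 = -64.62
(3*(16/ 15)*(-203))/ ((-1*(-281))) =-3248/ 1405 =-2.31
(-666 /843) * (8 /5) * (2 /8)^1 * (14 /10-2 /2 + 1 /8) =-2331 /14050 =-0.17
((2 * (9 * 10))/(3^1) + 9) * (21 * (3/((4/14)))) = 30429/2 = 15214.50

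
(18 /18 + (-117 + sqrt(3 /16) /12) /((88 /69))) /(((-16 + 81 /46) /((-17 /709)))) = -624427 /4086676 + 8993 * sqrt(3) /326934080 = -0.15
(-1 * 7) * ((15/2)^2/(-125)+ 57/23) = -6531/460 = -14.20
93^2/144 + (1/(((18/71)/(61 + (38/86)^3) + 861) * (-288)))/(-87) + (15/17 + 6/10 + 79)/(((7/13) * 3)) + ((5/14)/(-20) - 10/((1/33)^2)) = -10780.13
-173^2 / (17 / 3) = -89787 / 17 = -5281.59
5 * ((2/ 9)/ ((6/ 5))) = 25/ 27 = 0.93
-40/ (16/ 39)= -195/ 2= -97.50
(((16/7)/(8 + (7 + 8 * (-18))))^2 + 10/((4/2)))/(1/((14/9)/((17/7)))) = 8154602/2546073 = 3.20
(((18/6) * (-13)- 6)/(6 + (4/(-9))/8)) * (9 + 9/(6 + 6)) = -15795/214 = -73.81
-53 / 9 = -5.89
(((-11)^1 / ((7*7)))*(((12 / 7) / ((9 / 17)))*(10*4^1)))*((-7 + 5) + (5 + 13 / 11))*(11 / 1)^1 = -1376320 / 1029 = -1337.53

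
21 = 21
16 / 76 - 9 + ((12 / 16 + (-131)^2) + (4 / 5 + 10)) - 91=6487649 / 380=17072.76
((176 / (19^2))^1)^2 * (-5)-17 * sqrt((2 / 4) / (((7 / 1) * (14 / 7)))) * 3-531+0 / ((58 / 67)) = -69355331 / 130321-51 * sqrt(7) / 14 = -541.83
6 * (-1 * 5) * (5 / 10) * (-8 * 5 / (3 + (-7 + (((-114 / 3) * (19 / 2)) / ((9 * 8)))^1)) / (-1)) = 43200 / 649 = 66.56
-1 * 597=-597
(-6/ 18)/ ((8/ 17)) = -17/ 24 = -0.71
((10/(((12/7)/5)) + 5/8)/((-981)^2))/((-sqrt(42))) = -715 * sqrt(42)/970059888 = -0.00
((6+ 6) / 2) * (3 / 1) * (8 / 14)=72 / 7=10.29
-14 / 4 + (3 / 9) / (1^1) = -19 / 6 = -3.17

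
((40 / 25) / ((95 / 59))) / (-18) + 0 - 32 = -137036 / 4275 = -32.06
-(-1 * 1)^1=1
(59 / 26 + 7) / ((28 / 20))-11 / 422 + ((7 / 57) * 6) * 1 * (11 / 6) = 7.95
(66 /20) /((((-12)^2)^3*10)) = 11 /99532800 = 0.00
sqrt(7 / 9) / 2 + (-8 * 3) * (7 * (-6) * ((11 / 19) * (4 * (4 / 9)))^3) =sqrt(7) / 6 + 610598912 / 555579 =1099.47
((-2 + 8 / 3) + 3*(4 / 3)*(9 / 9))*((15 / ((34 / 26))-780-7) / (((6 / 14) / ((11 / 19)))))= -14212352 / 2907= -4889.01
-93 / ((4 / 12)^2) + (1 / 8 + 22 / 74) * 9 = -246627 / 296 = -833.20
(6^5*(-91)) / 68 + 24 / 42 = -1238260 / 119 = -10405.55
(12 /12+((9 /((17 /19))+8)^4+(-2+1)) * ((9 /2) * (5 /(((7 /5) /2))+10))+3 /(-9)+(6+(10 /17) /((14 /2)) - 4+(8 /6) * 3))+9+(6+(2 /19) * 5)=273413033353265 /33324879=8204471.90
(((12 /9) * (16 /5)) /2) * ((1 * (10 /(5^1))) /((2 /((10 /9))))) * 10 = 640 /27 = 23.70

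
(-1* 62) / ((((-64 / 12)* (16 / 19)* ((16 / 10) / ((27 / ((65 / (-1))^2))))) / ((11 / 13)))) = 524799 / 11248640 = 0.05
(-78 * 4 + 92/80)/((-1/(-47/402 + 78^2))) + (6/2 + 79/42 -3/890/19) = 11998840749955/6344632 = 1891179.94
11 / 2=5.50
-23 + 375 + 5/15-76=829/3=276.33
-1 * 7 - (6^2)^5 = -60466183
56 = 56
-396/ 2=-198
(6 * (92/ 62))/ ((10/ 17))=2346/ 155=15.14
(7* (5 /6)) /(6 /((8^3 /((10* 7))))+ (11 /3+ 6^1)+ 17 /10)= 11200 /23399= 0.48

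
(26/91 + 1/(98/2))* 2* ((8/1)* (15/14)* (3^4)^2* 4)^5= 290420756304773155911401472000000/823543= 352647956821651274932094000.00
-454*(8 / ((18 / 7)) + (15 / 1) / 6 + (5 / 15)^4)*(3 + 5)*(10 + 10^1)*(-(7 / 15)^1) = 46322528 / 243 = 190627.69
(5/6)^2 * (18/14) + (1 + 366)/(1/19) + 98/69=6975.31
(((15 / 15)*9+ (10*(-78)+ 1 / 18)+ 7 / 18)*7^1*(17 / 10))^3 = -4496455165603877 / 5832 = -770997113443.74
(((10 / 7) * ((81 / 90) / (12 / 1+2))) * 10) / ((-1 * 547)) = -0.00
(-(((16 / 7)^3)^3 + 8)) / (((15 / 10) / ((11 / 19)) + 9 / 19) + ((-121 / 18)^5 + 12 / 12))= 27266167440208629504 / 218688970412286359951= 0.12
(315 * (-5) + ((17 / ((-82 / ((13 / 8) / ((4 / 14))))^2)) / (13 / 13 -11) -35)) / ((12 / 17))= -471134246009 / 206561280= -2280.84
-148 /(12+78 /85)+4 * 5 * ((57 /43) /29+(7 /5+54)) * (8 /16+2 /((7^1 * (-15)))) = 12504767014 /23961105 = 521.88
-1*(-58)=58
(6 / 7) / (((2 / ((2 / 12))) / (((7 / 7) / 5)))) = 1 / 70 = 0.01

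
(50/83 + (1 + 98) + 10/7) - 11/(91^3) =6319122534/62546393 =101.03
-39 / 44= -0.89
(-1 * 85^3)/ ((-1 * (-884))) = -36125/ 52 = -694.71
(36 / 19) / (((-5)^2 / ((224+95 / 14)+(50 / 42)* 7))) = 18.12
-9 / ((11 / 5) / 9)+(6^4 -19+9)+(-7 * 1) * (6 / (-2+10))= 54733 / 44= 1243.93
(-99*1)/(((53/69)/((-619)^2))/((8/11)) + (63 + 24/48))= -20938982328/13430559955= -1.56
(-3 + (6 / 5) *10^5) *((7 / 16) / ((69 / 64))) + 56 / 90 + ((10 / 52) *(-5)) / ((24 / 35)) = 10482769997 / 215280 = 48693.65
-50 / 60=-5 / 6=-0.83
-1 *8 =-8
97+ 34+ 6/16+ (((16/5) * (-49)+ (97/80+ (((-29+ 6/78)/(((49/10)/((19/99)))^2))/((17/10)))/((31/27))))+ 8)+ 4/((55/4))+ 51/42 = -7036336331993/477686249040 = -14.73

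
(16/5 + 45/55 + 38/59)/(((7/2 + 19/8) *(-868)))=-30258/33095755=-0.00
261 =261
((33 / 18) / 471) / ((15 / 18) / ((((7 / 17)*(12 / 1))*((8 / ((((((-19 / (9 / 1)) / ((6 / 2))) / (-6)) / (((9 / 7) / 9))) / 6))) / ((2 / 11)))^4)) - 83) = -147206993232645586944 / 3138961628968756530071897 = -0.00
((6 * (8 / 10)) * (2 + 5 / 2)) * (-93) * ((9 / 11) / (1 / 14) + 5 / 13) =-17004492 / 715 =-23782.51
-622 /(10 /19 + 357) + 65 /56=-220263 /380408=-0.58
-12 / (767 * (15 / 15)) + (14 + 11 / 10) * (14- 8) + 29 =458606 / 3835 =119.58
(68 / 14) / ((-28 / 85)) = -1445 / 98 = -14.74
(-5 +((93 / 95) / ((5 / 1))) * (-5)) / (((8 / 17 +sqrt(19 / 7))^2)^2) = -104864445470379896 / 61443999638086095 +7510214242641152 * sqrt(133) / 61443999638086095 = -0.30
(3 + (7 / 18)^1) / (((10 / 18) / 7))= 427 / 10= 42.70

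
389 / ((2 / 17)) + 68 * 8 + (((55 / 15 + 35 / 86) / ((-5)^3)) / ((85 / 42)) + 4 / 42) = 73887800381 / 19188750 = 3850.58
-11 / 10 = -1.10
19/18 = 1.06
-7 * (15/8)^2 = -1575/64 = -24.61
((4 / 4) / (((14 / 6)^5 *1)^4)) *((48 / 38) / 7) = 83682825624 / 10612371417582396133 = 0.00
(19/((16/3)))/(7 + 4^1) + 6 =1113/176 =6.32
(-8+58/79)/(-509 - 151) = 287/26070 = 0.01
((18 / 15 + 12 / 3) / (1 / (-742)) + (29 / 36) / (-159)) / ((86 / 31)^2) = -106120878433 / 211673520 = -501.34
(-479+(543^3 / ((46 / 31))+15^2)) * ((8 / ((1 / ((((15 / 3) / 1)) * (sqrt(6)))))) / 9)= 99263630660 * sqrt(6) / 207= 1174614710.79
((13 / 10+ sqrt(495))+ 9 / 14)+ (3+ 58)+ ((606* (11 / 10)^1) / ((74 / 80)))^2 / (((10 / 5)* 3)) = 3* sqrt(55)+ 4150334467 / 47915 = 86640.94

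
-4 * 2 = -8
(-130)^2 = 16900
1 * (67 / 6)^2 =4489 / 36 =124.69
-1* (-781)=781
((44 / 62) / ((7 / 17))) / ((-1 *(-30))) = 187 / 3255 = 0.06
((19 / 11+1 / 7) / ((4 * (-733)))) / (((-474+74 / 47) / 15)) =6345 / 313303991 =0.00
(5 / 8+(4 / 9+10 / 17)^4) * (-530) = -2047261944845 / 2191925124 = -934.00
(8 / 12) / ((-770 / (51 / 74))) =-17 / 28490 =-0.00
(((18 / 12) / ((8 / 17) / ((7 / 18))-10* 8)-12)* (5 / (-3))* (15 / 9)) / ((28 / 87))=54467075 / 525056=103.74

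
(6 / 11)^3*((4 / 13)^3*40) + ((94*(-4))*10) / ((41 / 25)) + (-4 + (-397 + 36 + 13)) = -317054942064 / 119892487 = -2644.49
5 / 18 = 0.28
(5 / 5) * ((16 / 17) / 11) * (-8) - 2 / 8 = -699 / 748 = -0.93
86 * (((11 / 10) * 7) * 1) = 3311 / 5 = 662.20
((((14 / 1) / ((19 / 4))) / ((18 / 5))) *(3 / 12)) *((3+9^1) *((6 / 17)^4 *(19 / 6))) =10080 / 83521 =0.12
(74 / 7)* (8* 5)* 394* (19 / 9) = 22158560 / 63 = 351723.17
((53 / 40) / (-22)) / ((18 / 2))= -53 / 7920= -0.01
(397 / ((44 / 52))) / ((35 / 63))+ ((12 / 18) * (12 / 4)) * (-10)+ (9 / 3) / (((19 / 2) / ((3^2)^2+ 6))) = 890341 / 1045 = 852.00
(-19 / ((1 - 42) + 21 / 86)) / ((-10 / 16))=-13072 / 17525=-0.75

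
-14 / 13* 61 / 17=-3.86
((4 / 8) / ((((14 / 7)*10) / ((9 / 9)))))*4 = 1 / 10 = 0.10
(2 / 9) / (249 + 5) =1 / 1143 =0.00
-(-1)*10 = 10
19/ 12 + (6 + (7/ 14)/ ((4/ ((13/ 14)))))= 7.70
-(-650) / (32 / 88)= 3575 / 2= 1787.50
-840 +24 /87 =-24352 /29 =-839.72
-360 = -360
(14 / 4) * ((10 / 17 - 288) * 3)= -51303 / 17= -3017.82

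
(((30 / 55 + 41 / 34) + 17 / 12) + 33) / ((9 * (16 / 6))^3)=0.00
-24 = -24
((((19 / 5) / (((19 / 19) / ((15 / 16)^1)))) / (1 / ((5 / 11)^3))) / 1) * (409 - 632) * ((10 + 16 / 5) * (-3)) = 2859975 / 968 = 2954.52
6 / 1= 6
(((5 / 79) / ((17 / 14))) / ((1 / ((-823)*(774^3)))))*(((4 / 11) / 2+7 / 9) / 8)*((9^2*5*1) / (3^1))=-4758232232832750 / 14773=-322089774103.62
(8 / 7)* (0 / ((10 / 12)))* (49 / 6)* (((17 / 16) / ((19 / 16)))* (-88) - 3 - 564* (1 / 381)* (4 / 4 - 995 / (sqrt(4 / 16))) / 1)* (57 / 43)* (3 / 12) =0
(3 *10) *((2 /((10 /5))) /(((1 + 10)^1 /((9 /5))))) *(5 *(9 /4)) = 1215 /22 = 55.23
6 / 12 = 0.50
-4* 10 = -40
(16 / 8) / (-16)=-1 / 8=-0.12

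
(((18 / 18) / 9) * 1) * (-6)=-2 / 3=-0.67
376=376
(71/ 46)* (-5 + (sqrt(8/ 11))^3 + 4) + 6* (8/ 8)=568* sqrt(22)/ 2783 + 205/ 46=5.41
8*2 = 16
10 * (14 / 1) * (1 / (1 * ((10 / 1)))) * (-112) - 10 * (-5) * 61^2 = 184482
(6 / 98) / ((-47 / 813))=-2439 / 2303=-1.06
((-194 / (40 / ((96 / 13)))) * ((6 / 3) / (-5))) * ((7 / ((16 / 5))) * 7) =14259 / 65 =219.37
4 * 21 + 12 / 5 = 432 / 5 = 86.40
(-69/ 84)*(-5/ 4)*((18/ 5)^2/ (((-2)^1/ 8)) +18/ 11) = -158769/ 3080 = -51.55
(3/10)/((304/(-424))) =-159/380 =-0.42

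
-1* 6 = -6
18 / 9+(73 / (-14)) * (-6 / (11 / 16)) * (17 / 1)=59722 / 77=775.61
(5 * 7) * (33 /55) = 21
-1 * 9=-9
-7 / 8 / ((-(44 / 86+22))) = 301 / 7744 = 0.04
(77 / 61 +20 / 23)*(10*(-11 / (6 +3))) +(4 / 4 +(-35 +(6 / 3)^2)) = -235940 / 4209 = -56.06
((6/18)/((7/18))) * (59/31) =354/217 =1.63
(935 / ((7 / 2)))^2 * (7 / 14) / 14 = 874225 / 343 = 2548.76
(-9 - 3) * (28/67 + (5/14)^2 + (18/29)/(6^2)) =-642879/95207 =-6.75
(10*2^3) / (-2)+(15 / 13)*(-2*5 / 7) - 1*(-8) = -3062 / 91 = -33.65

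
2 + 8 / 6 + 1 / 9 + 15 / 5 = 58 / 9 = 6.44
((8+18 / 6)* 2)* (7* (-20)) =-3080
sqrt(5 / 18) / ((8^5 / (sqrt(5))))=0.00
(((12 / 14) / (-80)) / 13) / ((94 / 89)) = -267 / 342160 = -0.00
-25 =-25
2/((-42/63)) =-3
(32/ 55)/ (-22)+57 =34469/ 605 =56.97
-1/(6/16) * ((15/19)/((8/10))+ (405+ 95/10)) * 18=-378924/19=-19943.37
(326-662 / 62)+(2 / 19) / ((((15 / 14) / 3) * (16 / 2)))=1857467 / 5890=315.36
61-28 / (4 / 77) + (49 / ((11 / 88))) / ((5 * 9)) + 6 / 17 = -358736 / 765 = -468.94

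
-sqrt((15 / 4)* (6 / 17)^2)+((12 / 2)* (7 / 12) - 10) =-13 / 2 - 3* sqrt(15) / 17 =-7.18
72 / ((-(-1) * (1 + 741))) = 36 / 371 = 0.10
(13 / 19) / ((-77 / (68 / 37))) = -884 / 54131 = -0.02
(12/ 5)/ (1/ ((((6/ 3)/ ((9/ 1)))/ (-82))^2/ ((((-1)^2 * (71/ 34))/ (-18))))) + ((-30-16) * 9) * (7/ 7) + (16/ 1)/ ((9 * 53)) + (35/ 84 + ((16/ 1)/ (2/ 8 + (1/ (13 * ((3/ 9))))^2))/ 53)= -469738022471/ 1138608540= -412.55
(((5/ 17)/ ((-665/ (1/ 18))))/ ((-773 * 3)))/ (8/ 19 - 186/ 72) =-2/ 408146319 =-0.00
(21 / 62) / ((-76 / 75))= -1575 / 4712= -0.33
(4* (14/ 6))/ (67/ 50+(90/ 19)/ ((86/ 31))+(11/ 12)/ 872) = 3.06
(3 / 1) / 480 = 1 / 160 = 0.01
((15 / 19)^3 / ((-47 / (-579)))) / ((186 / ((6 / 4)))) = 1954125 / 39974252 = 0.05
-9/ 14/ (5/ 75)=-135/ 14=-9.64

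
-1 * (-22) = 22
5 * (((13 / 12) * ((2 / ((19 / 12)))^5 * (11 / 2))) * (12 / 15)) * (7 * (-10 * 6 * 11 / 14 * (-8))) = 501008302080 / 2476099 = 202337.75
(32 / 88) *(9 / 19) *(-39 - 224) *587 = -5557716 / 209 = -26591.94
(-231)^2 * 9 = 480249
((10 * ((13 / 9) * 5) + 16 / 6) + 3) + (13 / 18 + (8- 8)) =1415 / 18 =78.61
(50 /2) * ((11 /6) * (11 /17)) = 3025 /102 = 29.66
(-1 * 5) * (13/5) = -13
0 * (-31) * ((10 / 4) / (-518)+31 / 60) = 0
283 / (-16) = -283 / 16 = -17.69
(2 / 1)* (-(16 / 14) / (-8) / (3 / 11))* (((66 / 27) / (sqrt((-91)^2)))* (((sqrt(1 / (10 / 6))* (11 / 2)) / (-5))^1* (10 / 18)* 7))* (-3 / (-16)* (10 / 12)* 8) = -1331* sqrt(15) / 44226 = -0.12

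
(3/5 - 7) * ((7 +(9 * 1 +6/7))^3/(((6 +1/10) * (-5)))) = 105154048/104615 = 1005.15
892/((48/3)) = 223/4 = 55.75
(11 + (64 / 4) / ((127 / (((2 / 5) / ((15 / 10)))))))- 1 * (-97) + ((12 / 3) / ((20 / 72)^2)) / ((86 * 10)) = 221362744 / 2047875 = 108.09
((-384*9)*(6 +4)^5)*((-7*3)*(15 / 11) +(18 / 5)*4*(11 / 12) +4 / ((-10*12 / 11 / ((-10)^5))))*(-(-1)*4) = -557333268480000 / 11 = -50666660770909.09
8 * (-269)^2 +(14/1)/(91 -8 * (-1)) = 57309926/99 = 578888.14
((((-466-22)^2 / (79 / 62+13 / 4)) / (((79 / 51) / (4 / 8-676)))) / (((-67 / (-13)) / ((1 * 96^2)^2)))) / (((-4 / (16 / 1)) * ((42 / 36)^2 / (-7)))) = -453084723084502499328 / 58223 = -7781885562140434.18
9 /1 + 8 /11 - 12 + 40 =415 /11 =37.73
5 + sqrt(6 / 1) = sqrt(6) + 5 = 7.45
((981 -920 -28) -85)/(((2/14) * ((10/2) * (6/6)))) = -364/5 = -72.80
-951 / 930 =-317 / 310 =-1.02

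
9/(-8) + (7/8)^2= -23/64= -0.36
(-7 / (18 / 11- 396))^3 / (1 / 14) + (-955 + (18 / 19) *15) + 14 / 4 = -726885409837417 / 775518653484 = -937.29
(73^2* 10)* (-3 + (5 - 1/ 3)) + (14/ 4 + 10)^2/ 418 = 445506587/ 5016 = 88817.10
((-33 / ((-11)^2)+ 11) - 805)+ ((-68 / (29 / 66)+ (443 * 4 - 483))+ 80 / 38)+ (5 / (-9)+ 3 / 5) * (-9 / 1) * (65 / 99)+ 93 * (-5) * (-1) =44010749 / 54549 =806.81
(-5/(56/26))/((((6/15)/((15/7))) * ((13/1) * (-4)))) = 375/1568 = 0.24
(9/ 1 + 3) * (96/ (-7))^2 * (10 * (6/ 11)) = 6635520/ 539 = 12310.80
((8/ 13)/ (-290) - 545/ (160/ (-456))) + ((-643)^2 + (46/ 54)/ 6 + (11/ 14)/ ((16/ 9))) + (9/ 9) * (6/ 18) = 14193705852719/ 34201440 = 415003.17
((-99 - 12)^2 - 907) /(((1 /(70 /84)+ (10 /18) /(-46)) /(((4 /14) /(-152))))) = -5906745 /327047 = -18.06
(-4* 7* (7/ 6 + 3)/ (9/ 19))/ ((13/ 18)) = -341.03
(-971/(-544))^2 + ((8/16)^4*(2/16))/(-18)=8484413/2663424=3.19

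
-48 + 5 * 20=52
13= 13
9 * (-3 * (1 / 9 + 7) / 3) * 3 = -192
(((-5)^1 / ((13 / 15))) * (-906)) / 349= 67950 / 4537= 14.98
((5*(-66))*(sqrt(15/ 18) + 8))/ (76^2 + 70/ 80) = -1408/ 3081 - 88*sqrt(30)/ 9243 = -0.51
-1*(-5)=5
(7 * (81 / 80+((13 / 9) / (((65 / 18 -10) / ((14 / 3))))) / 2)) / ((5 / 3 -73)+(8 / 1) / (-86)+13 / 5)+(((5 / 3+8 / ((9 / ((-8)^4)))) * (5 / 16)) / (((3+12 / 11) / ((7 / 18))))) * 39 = 33505802650915 / 7939599264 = 4220.09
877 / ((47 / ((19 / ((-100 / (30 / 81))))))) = -16663 / 12690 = -1.31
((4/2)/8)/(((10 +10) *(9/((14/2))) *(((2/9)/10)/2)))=0.88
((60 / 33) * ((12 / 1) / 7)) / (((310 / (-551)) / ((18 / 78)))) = -39672 / 31031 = -1.28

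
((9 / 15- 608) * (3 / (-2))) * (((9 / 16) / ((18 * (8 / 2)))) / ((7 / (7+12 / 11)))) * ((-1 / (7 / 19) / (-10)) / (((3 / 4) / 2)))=5135567 / 862400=5.95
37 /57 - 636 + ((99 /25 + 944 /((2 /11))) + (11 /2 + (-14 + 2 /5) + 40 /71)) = 921314221 /202350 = 4553.07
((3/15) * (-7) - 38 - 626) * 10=-6654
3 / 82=0.04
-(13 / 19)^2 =-169 / 361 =-0.47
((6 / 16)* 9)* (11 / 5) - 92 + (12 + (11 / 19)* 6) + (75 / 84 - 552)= -3299509 / 5320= -620.21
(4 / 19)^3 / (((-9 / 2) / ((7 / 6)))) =-448 / 185193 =-0.00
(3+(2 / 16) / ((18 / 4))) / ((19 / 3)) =109 / 228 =0.48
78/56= 39/28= 1.39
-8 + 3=-5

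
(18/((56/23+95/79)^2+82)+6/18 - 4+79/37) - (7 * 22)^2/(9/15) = -1379468571114748/34898508669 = -39528.01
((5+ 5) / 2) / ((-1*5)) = -1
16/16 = 1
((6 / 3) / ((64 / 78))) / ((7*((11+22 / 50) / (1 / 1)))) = 75 / 2464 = 0.03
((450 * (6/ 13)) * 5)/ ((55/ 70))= 189000/ 143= 1321.68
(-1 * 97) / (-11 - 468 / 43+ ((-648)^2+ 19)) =-4171 / 18055748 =-0.00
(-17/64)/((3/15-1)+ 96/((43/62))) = -3655/1893632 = -0.00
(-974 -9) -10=-993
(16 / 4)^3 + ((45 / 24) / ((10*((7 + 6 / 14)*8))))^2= 2835349945 / 44302336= 64.00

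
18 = 18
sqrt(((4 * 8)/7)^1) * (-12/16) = -3 * sqrt(14)/7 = -1.60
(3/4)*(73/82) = 219/328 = 0.67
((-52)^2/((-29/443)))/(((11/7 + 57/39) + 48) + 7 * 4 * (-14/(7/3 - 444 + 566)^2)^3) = -73391337987922013828132/90674090541377619093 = -809.40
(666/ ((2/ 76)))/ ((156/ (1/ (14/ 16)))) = 16872/ 91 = 185.41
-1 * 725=-725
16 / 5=3.20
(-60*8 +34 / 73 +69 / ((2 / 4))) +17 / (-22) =-549745 / 1606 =-342.31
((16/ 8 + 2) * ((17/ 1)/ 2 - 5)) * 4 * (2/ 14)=8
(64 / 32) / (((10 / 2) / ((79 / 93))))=158 / 465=0.34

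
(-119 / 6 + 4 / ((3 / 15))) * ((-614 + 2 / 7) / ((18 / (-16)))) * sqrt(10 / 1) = 5728 * sqrt(10) / 63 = 287.52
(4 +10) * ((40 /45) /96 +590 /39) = 148771 /702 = 211.92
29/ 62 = 0.47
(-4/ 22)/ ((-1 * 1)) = 2/ 11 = 0.18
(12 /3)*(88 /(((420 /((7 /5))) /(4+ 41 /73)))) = 9768 /1825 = 5.35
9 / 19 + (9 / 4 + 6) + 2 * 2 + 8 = 1575 / 76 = 20.72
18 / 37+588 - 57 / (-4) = 89205 / 148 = 602.74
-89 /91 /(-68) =89 /6188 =0.01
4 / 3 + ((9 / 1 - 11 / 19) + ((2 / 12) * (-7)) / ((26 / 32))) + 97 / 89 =620473 / 65949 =9.41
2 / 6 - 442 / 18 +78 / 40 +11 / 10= -3811 / 180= -21.17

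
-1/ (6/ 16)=-8/ 3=-2.67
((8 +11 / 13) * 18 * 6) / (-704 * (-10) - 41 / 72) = 894240 / 6588907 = 0.14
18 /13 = 1.38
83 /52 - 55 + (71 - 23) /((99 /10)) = -48.56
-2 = -2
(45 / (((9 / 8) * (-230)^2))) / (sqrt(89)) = 0.00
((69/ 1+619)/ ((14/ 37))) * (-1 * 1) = -12728/ 7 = -1818.29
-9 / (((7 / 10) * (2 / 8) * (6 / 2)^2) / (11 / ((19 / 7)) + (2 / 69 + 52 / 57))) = -261880 / 9177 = -28.54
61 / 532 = 0.11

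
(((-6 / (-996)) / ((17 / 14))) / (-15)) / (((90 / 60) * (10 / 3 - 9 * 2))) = 7 / 465630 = 0.00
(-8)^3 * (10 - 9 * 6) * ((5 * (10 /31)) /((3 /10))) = 11264000 /93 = 121118.28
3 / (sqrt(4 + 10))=3*sqrt(14) / 14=0.80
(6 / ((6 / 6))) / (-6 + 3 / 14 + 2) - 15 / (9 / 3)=-349 / 53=-6.58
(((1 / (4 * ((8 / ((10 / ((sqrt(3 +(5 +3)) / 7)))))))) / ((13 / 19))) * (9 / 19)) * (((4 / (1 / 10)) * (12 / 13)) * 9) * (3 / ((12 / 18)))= 382725 * sqrt(11) / 1859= 682.82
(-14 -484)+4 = -494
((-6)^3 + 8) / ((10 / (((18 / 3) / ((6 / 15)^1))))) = -312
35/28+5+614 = 620.25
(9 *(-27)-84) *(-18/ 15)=1962/ 5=392.40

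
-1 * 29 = -29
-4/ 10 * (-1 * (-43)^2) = 739.60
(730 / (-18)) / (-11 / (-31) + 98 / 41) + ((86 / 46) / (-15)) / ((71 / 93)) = -3829723508 / 256389165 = -14.94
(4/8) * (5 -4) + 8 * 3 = 49/2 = 24.50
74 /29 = 2.55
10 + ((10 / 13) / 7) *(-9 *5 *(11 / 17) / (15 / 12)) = 11510 / 1547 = 7.44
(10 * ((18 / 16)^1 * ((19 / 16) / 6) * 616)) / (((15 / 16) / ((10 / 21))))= 2090 / 3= 696.67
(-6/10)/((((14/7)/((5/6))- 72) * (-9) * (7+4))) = -1/11484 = -0.00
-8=-8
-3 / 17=-0.18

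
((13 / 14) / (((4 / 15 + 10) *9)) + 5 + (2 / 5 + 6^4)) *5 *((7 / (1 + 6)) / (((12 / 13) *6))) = 547138813 / 465696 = 1174.88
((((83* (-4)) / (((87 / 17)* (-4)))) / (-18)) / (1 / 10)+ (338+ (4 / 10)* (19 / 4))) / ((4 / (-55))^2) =1567474535 / 25056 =62558.85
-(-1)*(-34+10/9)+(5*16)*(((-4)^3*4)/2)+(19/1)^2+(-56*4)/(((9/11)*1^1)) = -30557/3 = -10185.67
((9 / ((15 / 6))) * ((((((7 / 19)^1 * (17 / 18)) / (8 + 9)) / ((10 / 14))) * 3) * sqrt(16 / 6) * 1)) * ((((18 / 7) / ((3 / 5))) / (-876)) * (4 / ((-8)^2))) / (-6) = 7 * sqrt(6) / 665760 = 0.00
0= 0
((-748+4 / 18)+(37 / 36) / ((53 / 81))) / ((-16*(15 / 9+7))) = 1423763 / 264576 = 5.38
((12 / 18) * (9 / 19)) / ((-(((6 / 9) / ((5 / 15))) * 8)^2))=-3 / 2432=-0.00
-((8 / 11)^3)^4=-68719476736 / 3138428376721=-0.02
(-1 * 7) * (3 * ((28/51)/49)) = -4/17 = -0.24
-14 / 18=-7 / 9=-0.78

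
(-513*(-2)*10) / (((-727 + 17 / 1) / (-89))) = 91314 / 71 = 1286.11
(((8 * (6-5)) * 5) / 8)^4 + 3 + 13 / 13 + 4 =633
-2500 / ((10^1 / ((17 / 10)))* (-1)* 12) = 425 / 12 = 35.42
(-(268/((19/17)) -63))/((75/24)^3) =-5.79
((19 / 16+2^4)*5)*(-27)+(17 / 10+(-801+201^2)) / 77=-11124989 / 6160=-1806.00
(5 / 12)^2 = 25 / 144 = 0.17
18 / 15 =6 / 5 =1.20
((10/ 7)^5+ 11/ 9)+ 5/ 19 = 21368978/ 2873997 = 7.44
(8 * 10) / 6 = 40 / 3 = 13.33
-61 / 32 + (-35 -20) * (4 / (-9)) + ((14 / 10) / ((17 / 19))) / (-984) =22619539 / 1003680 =22.54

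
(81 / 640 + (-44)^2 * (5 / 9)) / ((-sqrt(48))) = -6195929 * sqrt(3) / 69120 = -155.26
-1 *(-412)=412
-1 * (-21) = 21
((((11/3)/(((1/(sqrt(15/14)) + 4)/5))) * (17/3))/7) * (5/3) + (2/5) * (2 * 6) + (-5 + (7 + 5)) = 653771/35595-4675 * sqrt(210)/42714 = 16.78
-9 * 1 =-9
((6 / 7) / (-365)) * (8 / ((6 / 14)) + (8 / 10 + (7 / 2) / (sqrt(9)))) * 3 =-0.15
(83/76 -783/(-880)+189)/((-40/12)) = -57.29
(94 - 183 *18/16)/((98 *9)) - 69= -487759/7056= -69.13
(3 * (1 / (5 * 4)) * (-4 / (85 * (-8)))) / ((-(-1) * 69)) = 1 / 78200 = 0.00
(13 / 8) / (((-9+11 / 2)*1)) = -13 / 28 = -0.46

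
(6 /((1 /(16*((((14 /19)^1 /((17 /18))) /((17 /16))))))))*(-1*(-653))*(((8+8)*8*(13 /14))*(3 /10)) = 45063143424 /27455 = 1641345.60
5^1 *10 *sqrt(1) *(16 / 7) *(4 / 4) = 800 / 7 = 114.29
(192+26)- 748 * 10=-7262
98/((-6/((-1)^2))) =-49/3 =-16.33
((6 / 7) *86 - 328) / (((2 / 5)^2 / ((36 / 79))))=-400500 / 553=-724.23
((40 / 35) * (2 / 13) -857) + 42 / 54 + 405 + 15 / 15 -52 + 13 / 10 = -4101113 / 8190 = -500.75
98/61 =1.61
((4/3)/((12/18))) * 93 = 186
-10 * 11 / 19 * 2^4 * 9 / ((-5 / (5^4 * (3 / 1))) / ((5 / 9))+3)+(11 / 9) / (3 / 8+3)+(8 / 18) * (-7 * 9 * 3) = -21726278 / 60021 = -361.98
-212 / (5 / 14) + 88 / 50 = -14796 / 25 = -591.84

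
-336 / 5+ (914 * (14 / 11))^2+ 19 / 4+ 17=3274642331 / 2420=1353157.99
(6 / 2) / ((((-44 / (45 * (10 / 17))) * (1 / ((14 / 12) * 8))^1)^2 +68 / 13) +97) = 42997500 / 1465677097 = 0.03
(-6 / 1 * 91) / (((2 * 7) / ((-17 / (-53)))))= -663 / 53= -12.51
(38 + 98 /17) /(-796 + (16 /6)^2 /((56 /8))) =-11718 /212857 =-0.06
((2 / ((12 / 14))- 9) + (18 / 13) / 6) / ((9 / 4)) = -1004 / 351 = -2.86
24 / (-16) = -3 / 2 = -1.50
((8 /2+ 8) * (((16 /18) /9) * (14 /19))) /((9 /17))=7616 /4617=1.65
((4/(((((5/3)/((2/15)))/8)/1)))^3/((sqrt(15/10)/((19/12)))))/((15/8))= 11.57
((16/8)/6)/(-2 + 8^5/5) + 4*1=393101/98274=4.00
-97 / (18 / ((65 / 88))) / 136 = -6305 / 215424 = -0.03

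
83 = 83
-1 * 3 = -3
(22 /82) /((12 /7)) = 77 /492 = 0.16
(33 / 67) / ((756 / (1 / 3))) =0.00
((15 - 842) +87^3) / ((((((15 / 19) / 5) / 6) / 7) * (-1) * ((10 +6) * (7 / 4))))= -6247922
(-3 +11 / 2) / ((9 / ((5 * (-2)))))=-25 / 9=-2.78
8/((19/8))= 64/19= 3.37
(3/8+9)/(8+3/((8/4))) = 75/76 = 0.99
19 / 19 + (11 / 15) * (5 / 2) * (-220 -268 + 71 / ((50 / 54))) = -112963 / 150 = -753.09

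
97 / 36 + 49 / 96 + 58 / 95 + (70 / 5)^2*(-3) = -15983291 / 27360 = -584.18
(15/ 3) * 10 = 50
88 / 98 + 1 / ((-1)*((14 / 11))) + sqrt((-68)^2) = 6675 / 98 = 68.11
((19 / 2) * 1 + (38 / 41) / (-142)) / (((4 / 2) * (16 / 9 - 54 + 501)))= 497439 / 47030116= 0.01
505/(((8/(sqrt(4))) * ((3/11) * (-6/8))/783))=-483285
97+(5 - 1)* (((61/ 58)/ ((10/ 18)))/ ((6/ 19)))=17542/ 145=120.98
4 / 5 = 0.80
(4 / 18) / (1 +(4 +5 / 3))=1 / 30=0.03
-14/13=-1.08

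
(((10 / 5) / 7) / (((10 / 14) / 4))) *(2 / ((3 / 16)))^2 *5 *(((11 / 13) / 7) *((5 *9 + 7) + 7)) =5316608 / 819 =6491.58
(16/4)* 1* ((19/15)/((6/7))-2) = -94/45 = -2.09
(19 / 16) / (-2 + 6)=19 / 64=0.30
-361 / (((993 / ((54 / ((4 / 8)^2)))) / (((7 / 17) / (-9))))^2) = -1132096 / 31663129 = -0.04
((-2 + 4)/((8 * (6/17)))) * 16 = 34/3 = 11.33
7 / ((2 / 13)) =91 / 2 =45.50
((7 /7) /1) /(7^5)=0.00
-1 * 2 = -2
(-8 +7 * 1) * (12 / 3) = -4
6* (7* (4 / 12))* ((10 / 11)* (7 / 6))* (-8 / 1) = -3920 / 33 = -118.79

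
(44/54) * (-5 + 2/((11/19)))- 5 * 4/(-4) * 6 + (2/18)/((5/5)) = 779/27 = 28.85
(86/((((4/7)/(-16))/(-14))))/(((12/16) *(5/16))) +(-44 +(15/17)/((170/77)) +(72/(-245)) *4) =61087618769/424830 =143793.09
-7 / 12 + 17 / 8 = 37 / 24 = 1.54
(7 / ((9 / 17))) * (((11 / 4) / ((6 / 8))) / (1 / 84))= 36652 / 9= 4072.44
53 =53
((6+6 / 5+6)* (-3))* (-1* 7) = 1386 / 5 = 277.20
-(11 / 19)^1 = -11 / 19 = -0.58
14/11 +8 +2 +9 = 223/11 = 20.27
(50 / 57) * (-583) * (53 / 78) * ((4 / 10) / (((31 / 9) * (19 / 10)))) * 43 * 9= -1195791300 / 145483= -8219.46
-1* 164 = -164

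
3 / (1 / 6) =18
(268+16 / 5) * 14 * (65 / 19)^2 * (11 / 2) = 88228140 / 361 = 244399.28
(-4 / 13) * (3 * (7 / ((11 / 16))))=-9.40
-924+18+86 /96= -43445 /48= -905.10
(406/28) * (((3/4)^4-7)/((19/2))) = -10.20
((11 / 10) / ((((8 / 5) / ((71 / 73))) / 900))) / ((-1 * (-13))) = 175725 / 3796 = 46.29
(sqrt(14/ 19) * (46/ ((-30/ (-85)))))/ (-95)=-391 * sqrt(266)/ 5415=-1.18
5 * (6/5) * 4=24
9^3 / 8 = 729 / 8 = 91.12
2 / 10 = 1 / 5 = 0.20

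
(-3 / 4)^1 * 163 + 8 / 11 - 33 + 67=-3851 / 44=-87.52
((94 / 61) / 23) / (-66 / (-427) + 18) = 329 / 89148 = 0.00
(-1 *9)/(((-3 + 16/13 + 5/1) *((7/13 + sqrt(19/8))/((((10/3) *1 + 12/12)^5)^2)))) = 93192340489924/55486377 - 302875106592253 *sqrt(38)/388404639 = -3127411.58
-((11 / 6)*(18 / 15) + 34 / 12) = -151 / 30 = -5.03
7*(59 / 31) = 413 / 31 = 13.32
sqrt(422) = 20.54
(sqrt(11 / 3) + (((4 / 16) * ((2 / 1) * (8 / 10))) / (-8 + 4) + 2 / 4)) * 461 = 922 / 5 + 461 * sqrt(33) / 3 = 1067.15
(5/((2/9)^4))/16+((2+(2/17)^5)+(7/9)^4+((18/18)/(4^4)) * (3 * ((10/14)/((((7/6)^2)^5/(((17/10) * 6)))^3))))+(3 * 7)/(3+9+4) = 1240829212127468664596230908796691650563131/9406625608199848062007166304263643590400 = 131.91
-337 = -337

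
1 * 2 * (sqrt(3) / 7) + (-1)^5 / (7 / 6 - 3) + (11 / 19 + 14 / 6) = 2 * sqrt(3) / 7 + 2168 / 627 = 3.95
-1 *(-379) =379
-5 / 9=-0.56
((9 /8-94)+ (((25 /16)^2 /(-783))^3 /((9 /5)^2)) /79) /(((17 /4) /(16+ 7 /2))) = -3660248320050546233477 /8589463566384365568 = -426.13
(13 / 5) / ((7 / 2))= 26 / 35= 0.74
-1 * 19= -19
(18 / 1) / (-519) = -6 / 173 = -0.03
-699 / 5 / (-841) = 699 / 4205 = 0.17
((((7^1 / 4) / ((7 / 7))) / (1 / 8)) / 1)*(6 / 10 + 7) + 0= 532 / 5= 106.40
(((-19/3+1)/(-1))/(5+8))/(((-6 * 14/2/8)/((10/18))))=-0.04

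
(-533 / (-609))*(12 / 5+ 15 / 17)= 49569 / 17255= 2.87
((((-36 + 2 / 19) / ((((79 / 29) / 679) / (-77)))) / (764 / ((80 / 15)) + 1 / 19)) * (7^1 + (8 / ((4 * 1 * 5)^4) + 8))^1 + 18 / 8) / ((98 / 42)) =30905.62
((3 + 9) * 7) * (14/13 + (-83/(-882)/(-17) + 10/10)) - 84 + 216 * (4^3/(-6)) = -10275190/4641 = -2214.00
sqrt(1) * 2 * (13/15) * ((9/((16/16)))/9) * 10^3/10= 520/3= 173.33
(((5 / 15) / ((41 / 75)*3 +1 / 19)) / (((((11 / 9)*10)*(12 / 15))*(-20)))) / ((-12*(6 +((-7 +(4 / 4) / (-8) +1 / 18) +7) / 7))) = 1995 / 142400192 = 0.00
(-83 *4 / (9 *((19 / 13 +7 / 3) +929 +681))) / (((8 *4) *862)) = -1079 / 1302061344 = -0.00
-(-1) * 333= 333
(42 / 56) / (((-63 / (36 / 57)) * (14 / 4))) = -0.00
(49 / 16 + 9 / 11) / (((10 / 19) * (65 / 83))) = 1077091 / 114400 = 9.42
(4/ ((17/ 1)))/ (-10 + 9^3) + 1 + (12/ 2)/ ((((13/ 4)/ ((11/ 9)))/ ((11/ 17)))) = 1172845/ 476697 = 2.46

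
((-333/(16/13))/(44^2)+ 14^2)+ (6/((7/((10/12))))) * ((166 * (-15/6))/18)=350081321/1951488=179.39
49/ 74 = 0.66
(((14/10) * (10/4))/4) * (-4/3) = -7/6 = -1.17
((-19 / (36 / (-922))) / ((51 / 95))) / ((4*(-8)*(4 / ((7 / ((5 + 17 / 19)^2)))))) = -300389905 / 210567168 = -1.43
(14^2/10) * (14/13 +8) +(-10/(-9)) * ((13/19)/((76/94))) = 37770011/211185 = 178.85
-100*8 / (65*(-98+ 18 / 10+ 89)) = 200 / 117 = 1.71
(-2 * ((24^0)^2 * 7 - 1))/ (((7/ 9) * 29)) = -108/ 203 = -0.53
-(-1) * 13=13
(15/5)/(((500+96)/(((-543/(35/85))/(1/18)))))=-249237/2086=-119.48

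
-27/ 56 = -0.48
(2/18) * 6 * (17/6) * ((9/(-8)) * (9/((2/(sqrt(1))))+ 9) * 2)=-459/8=-57.38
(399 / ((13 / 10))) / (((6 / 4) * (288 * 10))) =133 / 1872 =0.07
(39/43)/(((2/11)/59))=25311/86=294.31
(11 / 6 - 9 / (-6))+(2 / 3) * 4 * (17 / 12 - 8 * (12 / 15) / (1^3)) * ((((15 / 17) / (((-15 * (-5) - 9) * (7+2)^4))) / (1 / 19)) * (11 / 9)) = 30109309 / 9034497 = 3.33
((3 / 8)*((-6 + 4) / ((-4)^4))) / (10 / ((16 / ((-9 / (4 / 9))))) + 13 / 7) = 21 / 77408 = 0.00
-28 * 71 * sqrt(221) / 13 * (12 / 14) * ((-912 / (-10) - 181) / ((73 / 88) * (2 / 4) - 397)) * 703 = -94663797888 * sqrt(221) / 4536935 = -310182.65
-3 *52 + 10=-146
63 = 63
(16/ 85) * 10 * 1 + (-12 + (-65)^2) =71653/ 17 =4214.88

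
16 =16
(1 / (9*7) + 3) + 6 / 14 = 31 / 9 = 3.44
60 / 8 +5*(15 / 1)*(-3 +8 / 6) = -235 / 2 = -117.50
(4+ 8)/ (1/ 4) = 48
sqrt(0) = 0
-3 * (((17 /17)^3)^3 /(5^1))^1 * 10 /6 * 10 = -10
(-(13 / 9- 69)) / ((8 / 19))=1444 / 9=160.44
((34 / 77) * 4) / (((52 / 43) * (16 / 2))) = 731 / 4004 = 0.18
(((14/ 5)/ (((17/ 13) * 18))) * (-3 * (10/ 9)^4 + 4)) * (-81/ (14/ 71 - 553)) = -1155596/ 115812585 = -0.01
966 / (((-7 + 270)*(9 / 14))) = 5.71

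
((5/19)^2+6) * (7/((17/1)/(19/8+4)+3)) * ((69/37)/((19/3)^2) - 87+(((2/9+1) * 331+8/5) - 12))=2831952495463/1229578635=2303.19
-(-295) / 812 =295 / 812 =0.36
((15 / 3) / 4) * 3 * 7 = 105 / 4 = 26.25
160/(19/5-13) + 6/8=-1531/92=-16.64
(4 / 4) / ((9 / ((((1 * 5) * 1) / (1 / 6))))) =10 / 3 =3.33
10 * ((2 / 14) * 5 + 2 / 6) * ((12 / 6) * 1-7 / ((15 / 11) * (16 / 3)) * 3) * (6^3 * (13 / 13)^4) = -14058 / 7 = -2008.29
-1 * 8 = -8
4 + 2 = 6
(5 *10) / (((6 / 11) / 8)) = 2200 / 3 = 733.33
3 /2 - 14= -25 /2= -12.50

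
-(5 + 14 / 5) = -39 / 5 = -7.80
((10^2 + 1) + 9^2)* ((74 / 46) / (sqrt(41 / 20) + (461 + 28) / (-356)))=837344040 / 339871 + 60960016* sqrt(205) / 339871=5031.79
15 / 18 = 5 / 6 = 0.83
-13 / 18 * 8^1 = -52 / 9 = -5.78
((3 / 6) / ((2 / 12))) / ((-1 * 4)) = -3 / 4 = -0.75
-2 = -2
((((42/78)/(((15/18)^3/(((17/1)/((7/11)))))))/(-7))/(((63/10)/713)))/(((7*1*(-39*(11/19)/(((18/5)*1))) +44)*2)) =-33163056/15925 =-2082.45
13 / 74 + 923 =68315 / 74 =923.18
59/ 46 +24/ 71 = 5293/ 3266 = 1.62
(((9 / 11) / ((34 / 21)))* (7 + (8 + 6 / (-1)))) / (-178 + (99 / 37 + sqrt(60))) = -408272319 / 15707636846 - 2328669* sqrt(15) / 7853818423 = -0.03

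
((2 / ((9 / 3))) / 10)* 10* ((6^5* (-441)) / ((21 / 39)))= -4245696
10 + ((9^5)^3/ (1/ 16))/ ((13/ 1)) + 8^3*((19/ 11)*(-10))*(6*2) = 36236839233483974/ 143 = 253404470164223.59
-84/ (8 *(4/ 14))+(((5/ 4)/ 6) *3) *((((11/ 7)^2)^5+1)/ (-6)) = -46.42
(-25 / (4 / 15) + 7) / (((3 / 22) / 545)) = -2080265 / 6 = -346710.83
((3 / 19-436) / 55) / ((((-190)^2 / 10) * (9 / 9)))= -8281 / 3772450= -0.00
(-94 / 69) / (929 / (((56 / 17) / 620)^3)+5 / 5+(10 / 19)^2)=-93114896 / 423363941093204271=-0.00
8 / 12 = 2 / 3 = 0.67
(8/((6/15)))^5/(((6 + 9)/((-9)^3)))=-155520000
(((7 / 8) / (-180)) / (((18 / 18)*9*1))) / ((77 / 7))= -7 / 142560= -0.00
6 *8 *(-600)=-28800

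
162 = 162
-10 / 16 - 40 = -325 / 8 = -40.62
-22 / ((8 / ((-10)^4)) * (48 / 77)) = -44114.58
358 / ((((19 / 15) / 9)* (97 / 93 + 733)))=2247345 / 648527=3.47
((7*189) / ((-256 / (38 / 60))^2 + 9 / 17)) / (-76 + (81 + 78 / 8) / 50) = -0.00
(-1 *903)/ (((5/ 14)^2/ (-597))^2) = -12363702754032/ 625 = -19781924406.45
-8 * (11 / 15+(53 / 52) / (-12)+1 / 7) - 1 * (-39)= 89189 / 2730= 32.67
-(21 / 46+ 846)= -38937 / 46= -846.46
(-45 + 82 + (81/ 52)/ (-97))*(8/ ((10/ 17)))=502.98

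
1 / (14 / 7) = 1 / 2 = 0.50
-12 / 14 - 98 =-692 / 7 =-98.86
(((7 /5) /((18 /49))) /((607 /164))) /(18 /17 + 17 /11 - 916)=-5259562 /4665538575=-0.00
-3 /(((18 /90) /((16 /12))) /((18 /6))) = -60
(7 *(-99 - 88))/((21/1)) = -187/3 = -62.33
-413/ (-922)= 413/ 922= 0.45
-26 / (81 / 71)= -1846 / 81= -22.79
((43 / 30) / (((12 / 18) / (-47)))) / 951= -2021 / 19020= -0.11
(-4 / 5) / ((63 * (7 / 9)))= -4 / 245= -0.02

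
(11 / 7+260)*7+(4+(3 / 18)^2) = 1835.03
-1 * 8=-8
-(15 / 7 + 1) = -22 / 7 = -3.14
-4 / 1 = -4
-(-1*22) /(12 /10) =55 /3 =18.33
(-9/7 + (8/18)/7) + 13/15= -16/45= -0.36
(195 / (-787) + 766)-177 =463348 / 787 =588.75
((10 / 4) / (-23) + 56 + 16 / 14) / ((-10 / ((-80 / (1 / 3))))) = 220380 / 161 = 1368.82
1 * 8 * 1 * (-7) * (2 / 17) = -112 / 17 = -6.59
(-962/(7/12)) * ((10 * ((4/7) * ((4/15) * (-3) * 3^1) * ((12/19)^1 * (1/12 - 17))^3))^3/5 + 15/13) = -17431719880244006342686234104/11294069422265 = -1543440121403832.71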